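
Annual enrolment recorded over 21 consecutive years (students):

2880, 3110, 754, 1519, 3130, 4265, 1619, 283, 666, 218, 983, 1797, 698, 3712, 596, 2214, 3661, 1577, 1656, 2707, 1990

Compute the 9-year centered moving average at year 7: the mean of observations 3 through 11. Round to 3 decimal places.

Sum of periods 3–11: 754 + 1519 + 3130 + 4265 + 1619 + 283 + 666 + 218 + 983 = 13437
Divide by 9: 13437 / 9 = 1493.000

1493.000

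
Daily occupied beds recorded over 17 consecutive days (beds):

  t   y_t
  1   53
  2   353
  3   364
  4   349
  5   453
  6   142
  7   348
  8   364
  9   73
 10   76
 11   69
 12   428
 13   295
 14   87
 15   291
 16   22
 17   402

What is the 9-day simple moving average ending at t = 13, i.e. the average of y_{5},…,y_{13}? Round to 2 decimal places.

Sum of periods 5–13: 453 + 142 + 348 + 364 + 73 + 76 + 69 + 428 + 295 = 2248
Divide by 9: 2248 / 9 = 249.78

249.78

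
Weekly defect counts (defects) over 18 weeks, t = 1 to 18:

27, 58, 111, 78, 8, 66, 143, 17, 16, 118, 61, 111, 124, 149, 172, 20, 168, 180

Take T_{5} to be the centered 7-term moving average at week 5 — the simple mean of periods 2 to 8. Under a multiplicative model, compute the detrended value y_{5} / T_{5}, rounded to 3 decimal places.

0.116

Trend T_5 = (58 + 111 + 78 + 8 + 66 + 143 + 17) / 7 = 481/7 = 68.71429
Ratio to trend: 8 / 68.71429 = 0.116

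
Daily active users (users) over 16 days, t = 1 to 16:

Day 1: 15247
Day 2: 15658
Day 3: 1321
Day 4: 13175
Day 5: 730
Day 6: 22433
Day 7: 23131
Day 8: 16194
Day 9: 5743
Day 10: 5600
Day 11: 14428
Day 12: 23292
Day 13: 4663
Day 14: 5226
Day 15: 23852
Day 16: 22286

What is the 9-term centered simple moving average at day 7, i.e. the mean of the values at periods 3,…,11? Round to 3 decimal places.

Sum of periods 3–11: 1321 + 13175 + 730 + 22433 + 23131 + 16194 + 5743 + 5600 + 14428 = 102755
Divide by 9: 102755 / 9 = 11417.222

11417.222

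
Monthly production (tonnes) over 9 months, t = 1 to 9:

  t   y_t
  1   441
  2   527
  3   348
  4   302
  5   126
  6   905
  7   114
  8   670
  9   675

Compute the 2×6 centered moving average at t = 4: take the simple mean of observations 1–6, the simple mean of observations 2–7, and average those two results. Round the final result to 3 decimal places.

414.250

Sum over 1–6: 441 + 527 + 348 + 302 + 126 + 905 = 2649
Sum over 2–7: 527 + 348 + 302 + 126 + 905 + 114 = 2322
CMA at t=4 = (2649 + 2322) / (2·6) = 4971 / 12 = 414.250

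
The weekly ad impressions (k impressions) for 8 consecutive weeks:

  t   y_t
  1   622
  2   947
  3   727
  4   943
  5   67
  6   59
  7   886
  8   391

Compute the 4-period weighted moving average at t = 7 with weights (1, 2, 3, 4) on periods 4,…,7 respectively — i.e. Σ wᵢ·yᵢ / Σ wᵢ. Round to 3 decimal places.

479.800

Weighted sum: 1·943 + 2·67 + 3·59 + 4·886 = 943 + 134 + 177 + 3544 = 4798
Weight total: 1 + 2 + 3 + 4 = 10
WMA = 4798 / 10 = 479.800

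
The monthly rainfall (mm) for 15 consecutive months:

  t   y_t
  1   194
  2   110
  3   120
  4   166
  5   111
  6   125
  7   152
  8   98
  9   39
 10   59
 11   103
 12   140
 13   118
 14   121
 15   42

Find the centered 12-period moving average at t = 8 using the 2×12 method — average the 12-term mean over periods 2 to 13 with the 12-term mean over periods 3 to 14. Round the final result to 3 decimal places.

Sum over 2–13: 110 + 120 + 166 + 111 + 125 + 152 + 98 + 39 + 59 + 103 + 140 + 118 = 1341
Sum over 3–14: 120 + 166 + 111 + 125 + 152 + 98 + 39 + 59 + 103 + 140 + 118 + 121 = 1352
CMA at t=8 = (1341 + 1352) / (2·12) = 2693 / 24 = 112.208

112.208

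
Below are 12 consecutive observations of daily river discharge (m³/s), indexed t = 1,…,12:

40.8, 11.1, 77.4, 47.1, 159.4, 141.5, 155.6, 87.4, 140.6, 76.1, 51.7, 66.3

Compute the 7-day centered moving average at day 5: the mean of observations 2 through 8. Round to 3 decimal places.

97.071

Sum of periods 2–8: 11.1 + 77.4 + 47.1 + 159.4 + 141.5 + 155.6 + 87.4 = 679.5
Divide by 7: 679.5 / 7 = 97.071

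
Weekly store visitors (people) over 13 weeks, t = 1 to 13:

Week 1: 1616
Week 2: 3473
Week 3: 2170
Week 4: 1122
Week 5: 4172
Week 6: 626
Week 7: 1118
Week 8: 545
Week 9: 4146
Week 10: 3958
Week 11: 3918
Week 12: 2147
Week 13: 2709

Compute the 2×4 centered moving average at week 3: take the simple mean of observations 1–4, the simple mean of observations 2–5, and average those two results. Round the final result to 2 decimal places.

2414.75

Sum over 1–4: 1616 + 3473 + 2170 + 1122 = 8381
Sum over 2–5: 3473 + 2170 + 1122 + 4172 = 10937
CMA at t=3 = (8381 + 10937) / (2·4) = 19318 / 8 = 2414.75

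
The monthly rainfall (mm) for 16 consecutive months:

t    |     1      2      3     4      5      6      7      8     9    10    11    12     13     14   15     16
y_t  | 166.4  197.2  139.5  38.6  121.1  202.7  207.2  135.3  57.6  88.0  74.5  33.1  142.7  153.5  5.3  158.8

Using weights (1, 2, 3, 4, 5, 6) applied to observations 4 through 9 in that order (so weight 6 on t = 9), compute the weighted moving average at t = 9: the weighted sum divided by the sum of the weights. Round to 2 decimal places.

Weighted sum: 1·38.6 + 2·121.1 + 3·202.7 + 4·207.2 + 5·135.3 + 6·57.6 = 38.6 + 242.2 + 608.1 + 828.8 + 676.5 + 345.6 = 2739.8
Weight total: 1 + 2 + 3 + 4 + 5 + 6 = 21
WMA = 2739.8 / 21 = 130.47

130.47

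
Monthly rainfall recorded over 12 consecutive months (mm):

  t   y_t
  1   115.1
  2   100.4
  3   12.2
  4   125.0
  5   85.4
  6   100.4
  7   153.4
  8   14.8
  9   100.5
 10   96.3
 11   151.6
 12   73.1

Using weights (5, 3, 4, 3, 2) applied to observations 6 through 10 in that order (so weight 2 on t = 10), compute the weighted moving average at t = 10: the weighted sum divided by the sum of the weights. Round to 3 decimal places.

89.147

Weighted sum: 5·100.4 + 3·153.4 + 4·14.8 + 3·100.5 + 2·96.3 = 502.0 + 460.2 + 59.2 + 301.5 + 192.6 = 1515.5
Weight total: 5 + 3 + 4 + 3 + 2 = 17
WMA = 1515.5 / 17 = 89.147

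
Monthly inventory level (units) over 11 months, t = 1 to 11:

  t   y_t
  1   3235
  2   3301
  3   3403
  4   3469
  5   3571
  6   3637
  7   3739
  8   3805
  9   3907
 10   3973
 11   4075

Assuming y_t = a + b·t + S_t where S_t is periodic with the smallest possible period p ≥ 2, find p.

2

First differences y_{t+1} − y_t: 66, 102, 66, 102, 66, 102, …
The difference pattern repeats every 2 terms and not for any smaller step, so p = 2.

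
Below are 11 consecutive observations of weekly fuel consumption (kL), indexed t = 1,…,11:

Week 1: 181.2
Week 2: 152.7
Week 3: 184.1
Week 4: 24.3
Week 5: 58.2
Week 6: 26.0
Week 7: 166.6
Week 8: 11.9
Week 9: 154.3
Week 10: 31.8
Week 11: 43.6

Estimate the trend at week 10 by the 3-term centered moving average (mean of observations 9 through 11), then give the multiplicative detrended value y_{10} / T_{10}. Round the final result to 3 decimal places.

0.415

Trend T_10 = (154.3 + 31.8 + 43.6) / 3 = 229.7/3 = 76.56667
Ratio to trend: 31.8 / 76.56667 = 0.415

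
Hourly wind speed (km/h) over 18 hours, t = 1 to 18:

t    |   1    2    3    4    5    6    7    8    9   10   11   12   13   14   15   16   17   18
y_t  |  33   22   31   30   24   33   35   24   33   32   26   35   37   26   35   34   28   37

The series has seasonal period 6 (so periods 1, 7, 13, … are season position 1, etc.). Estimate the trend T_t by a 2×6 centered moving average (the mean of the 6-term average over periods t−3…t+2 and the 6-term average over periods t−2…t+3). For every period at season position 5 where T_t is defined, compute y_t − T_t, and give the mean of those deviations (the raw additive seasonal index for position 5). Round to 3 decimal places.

Season position 5 occurs at t = 5, 11 (where T_t is defined).
t=5: T_5 = 29.33333; y_5 − T_5 = 24 − 29.33333 = -5.33333
t=11: T_11 = 31.33333; y_11 − T_11 = 26 − 31.33333 = -5.33333
Mean deviation: (-5.33333 + -5.33333) / 2 = -5.333

-5.333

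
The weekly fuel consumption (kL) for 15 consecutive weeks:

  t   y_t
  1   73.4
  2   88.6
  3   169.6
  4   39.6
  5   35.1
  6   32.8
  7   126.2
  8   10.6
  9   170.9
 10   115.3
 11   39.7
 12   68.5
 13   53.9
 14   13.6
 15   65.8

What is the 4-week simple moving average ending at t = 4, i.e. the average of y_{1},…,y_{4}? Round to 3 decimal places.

Sum of periods 1–4: 73.4 + 88.6 + 169.6 + 39.6 = 371.2
Divide by 4: 371.2 / 4 = 92.800

92.800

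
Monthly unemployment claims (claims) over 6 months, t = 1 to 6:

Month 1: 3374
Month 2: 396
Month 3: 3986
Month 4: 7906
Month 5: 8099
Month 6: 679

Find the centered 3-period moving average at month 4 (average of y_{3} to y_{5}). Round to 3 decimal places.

Sum of periods 3–5: 3986 + 7906 + 8099 = 19991
Divide by 3: 19991 / 3 = 6663.667

6663.667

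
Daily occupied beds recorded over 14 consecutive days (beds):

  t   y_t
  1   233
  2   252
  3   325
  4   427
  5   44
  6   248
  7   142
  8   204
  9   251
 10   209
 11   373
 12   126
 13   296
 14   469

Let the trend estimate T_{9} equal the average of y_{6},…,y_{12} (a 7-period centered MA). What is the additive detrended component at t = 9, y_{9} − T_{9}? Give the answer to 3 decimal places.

Trend T_9 = (248 + 142 + 204 + 251 + 209 + 373 + 126) / 7 = 1553/7 = 221.85714
Detrended value: 251 − 221.85714 = 29.143

29.143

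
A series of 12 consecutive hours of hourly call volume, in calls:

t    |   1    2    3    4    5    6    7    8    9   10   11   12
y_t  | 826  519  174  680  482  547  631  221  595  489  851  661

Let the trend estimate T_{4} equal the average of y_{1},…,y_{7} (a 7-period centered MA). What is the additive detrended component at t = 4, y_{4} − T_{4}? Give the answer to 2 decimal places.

Trend T_4 = (826 + 519 + 174 + 680 + 482 + 547 + 631) / 7 = 3859/7 = 551.2857
Detrended value: 680 − 551.2857 = 128.71

128.71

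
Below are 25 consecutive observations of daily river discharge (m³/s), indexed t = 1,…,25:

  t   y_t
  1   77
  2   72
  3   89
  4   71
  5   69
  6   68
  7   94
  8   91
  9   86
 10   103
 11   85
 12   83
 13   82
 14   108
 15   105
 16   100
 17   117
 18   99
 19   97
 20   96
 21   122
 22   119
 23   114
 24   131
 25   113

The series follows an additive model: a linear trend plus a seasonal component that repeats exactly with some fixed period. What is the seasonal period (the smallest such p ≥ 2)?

First differences y_{t+1} − y_t: -5, 17, -18, -2, -1, 26, -3, -5, 17, -18, -2, -1, 26, -3, -5, 17, …
The difference pattern repeats every 7 terms and not for any smaller step, so p = 7.

7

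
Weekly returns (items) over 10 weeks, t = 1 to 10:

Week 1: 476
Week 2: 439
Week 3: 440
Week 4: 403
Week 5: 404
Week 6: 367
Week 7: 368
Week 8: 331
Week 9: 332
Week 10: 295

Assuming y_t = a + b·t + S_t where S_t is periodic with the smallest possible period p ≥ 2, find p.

First differences y_{t+1} − y_t: -37, 1, -37, 1, -37, 1, …
The difference pattern repeats every 2 terms and not for any smaller step, so p = 2.

2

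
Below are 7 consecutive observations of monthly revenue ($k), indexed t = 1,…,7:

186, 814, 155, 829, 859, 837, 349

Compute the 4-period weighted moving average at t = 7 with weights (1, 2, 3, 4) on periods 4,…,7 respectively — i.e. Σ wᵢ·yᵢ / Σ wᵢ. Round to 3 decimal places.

Weighted sum: 1·829 + 2·859 + 3·837 + 4·349 = 829 + 1718 + 2511 + 1396 = 6454
Weight total: 1 + 2 + 3 + 4 = 10
WMA = 6454 / 10 = 645.400

645.400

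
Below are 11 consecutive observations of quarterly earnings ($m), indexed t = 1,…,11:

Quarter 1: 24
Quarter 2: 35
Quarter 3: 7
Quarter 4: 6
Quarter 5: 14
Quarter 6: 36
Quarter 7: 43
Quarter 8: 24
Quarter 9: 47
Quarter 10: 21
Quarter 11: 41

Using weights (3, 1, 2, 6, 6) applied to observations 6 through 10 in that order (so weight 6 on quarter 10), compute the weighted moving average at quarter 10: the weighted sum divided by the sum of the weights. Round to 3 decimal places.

33.722

Weighted sum: 3·36 + 1·43 + 2·24 + 6·47 + 6·21 = 108 + 43 + 48 + 282 + 126 = 607
Weight total: 3 + 1 + 2 + 6 + 6 = 18
WMA = 607 / 18 = 33.722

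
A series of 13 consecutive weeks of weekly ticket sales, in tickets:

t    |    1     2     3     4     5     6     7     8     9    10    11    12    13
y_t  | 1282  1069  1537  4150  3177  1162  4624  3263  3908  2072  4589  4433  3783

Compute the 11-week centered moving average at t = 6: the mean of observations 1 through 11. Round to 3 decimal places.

Sum of periods 1–11: 1282 + 1069 + 1537 + 4150 + 3177 + 1162 + 4624 + 3263 + 3908 + 2072 + 4589 = 30833
Divide by 11: 30833 / 11 = 2803.000

2803.000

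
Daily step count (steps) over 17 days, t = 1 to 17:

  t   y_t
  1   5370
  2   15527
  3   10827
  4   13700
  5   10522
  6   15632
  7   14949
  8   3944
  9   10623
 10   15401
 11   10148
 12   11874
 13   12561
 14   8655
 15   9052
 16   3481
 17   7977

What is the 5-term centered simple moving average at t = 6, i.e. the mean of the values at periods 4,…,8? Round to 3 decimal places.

Sum of periods 4–8: 13700 + 10522 + 15632 + 14949 + 3944 = 58747
Divide by 5: 58747 / 5 = 11749.400

11749.400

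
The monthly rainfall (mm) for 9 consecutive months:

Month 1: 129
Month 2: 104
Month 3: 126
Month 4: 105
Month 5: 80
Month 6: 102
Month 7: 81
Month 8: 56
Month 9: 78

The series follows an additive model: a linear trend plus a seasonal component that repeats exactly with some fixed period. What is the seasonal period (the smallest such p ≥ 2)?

First differences y_{t+1} − y_t: -25, 22, -21, -25, 22, -21, -25, 22, …
The difference pattern repeats every 3 terms and not for any smaller step, so p = 3.

3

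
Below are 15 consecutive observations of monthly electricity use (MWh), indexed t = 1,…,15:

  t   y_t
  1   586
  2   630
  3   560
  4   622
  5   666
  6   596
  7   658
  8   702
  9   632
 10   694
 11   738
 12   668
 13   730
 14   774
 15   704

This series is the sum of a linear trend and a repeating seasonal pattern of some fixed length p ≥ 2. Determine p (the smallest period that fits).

3

First differences y_{t+1} − y_t: 44, -70, 62, 44, -70, 62, 44, -70, …
The difference pattern repeats every 3 terms and not for any smaller step, so p = 3.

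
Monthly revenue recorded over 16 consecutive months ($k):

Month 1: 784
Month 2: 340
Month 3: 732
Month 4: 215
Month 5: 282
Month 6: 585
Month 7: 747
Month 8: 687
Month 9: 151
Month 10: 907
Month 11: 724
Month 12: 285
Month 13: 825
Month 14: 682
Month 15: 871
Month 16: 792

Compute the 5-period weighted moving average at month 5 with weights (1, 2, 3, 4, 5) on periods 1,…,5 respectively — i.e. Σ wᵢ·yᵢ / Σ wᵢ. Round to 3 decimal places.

395.333

Weighted sum: 1·784 + 2·340 + 3·732 + 4·215 + 5·282 = 784 + 680 + 2196 + 860 + 1410 = 5930
Weight total: 1 + 2 + 3 + 4 + 5 = 15
WMA = 5930 / 15 = 395.333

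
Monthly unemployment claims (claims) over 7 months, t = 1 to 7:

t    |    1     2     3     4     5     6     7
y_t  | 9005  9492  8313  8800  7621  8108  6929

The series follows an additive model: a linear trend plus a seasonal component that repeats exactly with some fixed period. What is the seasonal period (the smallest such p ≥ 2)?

First differences y_{t+1} − y_t: 487, -1179, 487, -1179, 487, -1179, …
The difference pattern repeats every 2 terms and not for any smaller step, so p = 2.

2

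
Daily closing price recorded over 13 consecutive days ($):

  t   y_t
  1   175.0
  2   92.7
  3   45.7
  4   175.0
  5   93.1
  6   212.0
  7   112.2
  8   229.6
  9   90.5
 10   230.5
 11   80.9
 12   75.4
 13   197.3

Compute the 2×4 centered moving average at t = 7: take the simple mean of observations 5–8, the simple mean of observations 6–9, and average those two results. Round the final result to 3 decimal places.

161.400

Sum over 5–8: 93.1 + 212.0 + 112.2 + 229.6 = 646.9
Sum over 6–9: 212.0 + 112.2 + 229.6 + 90.5 = 644.3
CMA at t=7 = (646.9 + 644.3) / (2·4) = 1291.2 / 8 = 161.400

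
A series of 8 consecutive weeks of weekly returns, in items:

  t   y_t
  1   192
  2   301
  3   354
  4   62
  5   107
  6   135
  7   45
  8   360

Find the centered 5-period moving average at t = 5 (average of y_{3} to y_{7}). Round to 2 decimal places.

Sum of periods 3–7: 354 + 62 + 107 + 135 + 45 = 703
Divide by 5: 703 / 5 = 140.60

140.60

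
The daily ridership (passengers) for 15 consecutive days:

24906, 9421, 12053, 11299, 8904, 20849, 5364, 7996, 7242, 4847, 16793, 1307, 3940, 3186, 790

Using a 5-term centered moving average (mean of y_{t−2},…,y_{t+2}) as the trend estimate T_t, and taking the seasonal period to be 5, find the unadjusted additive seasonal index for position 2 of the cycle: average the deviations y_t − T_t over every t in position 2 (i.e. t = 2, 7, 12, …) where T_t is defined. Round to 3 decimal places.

-4707.300

Season position 2 occurs at t = 7, 12 (where T_t is defined).
t=7: T_7 = 10071.00000; y_7 − T_7 = 5364 − 10071.00000 = -4707.00000
t=12: T_12 = 6014.60000; y_12 − T_12 = 1307 − 6014.60000 = -4707.60000
Mean deviation: (-4707.00000 + -4707.60000) / 2 = -4707.300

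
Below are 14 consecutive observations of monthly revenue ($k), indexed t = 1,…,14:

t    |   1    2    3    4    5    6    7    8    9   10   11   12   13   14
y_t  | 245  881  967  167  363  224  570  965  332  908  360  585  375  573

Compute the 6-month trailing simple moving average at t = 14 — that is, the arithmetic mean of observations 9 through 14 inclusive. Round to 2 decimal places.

Sum of periods 9–14: 332 + 908 + 360 + 585 + 375 + 573 = 3133
Divide by 6: 3133 / 6 = 522.17

522.17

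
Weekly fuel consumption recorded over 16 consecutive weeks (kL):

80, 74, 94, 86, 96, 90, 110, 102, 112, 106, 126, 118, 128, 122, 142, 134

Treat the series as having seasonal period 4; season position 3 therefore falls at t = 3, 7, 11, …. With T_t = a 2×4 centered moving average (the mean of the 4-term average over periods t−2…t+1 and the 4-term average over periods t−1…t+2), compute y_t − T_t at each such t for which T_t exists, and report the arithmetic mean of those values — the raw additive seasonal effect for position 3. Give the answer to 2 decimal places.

Season position 3 occurs at t = 3, 7, 11 (where T_t is defined).
t=3: T_3 = 85.5000; y_3 − T_3 = 94 − 85.5000 = 8.5000
t=7: T_7 = 101.5000; y_7 − T_7 = 110 − 101.5000 = 8.5000
t=11: T_11 = 117.5000; y_11 − T_11 = 126 − 117.5000 = 8.5000
Mean deviation: (8.5000 + 8.5000 + 8.5000) / 3 = 8.50

8.50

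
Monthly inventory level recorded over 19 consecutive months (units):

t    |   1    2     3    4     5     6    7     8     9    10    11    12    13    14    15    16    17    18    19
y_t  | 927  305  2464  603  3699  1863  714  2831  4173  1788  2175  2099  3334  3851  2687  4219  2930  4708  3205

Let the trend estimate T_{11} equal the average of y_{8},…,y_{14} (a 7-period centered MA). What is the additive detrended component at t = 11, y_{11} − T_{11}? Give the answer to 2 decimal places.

Trend T_11 = (2831 + 4173 + 1788 + 2175 + 2099 + 3334 + 3851) / 7 = 20251/7 = 2893.0000
Detrended value: 2175 − 2893.0000 = -718.00

-718.00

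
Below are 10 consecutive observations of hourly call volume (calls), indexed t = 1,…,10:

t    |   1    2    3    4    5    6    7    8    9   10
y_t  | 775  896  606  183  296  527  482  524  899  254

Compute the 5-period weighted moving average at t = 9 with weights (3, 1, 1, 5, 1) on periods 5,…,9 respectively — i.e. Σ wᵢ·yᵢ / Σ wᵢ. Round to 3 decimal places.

Weighted sum: 3·296 + 1·527 + 1·482 + 5·524 + 1·899 = 888 + 527 + 482 + 2620 + 899 = 5416
Weight total: 3 + 1 + 1 + 5 + 1 = 11
WMA = 5416 / 11 = 492.364

492.364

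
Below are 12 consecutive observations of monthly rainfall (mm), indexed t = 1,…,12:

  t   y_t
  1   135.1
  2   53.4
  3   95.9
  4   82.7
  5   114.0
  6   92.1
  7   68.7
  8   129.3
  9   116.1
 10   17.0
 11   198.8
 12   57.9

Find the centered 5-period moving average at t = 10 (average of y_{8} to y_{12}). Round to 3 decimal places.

Sum of periods 8–12: 129.3 + 116.1 + 17.0 + 198.8 + 57.9 = 519.1
Divide by 5: 519.1 / 5 = 103.820

103.820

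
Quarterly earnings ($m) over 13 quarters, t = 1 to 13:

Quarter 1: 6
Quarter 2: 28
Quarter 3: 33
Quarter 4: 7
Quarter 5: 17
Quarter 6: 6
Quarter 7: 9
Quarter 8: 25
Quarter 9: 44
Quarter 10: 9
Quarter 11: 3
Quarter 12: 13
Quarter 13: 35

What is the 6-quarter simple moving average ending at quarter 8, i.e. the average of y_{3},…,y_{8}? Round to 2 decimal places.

16.17

Sum of periods 3–8: 33 + 7 + 17 + 6 + 9 + 25 = 97
Divide by 6: 97 / 6 = 16.17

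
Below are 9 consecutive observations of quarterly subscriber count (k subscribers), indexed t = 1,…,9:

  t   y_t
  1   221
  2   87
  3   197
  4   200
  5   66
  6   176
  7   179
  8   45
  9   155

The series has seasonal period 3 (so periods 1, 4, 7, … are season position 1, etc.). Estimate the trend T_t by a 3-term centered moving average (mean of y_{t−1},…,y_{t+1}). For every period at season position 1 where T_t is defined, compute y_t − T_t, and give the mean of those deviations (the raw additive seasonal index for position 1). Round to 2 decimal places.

45.67

Season position 1 occurs at t = 4, 7 (where T_t is defined).
t=4: T_4 = 154.3333; y_4 − T_4 = 200 − 154.3333 = 45.6667
t=7: T_7 = 133.3333; y_7 − T_7 = 179 − 133.3333 = 45.6667
Mean deviation: (45.6667 + 45.6667) / 2 = 45.67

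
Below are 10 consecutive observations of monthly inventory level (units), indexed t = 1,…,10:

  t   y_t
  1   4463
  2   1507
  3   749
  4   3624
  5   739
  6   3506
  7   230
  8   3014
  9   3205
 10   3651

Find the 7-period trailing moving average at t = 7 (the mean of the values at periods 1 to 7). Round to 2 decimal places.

2116.86

Sum of periods 1–7: 4463 + 1507 + 749 + 3624 + 739 + 3506 + 230 = 14818
Divide by 7: 14818 / 7 = 2116.86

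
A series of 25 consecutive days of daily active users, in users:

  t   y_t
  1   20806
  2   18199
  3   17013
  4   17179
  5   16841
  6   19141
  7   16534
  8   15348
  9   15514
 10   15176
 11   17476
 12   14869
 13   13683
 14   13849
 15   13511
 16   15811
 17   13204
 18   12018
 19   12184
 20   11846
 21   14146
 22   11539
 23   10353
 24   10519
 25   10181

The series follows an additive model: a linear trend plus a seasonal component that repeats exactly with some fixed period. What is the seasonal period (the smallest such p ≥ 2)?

First differences y_{t+1} − y_t: -2607, -1186, 166, -338, 2300, -2607, -1186, 166, -338, 2300, -2607, -1186, …
The difference pattern repeats every 5 terms and not for any smaller step, so p = 5.

5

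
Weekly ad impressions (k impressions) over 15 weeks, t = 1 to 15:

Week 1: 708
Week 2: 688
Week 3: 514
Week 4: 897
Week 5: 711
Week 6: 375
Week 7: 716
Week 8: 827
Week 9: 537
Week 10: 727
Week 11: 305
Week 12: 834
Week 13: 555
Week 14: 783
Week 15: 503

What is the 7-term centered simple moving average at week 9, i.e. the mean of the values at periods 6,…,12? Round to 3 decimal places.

Sum of periods 6–12: 375 + 716 + 827 + 537 + 727 + 305 + 834 = 4321
Divide by 7: 4321 / 7 = 617.286

617.286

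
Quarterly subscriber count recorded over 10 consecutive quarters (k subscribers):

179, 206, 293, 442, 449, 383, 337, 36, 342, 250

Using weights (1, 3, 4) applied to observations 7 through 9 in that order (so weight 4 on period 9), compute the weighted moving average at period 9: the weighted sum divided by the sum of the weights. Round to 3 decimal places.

226.625

Weighted sum: 1·337 + 3·36 + 4·342 = 337 + 108 + 1368 = 1813
Weight total: 1 + 3 + 4 = 8
WMA = 1813 / 8 = 226.625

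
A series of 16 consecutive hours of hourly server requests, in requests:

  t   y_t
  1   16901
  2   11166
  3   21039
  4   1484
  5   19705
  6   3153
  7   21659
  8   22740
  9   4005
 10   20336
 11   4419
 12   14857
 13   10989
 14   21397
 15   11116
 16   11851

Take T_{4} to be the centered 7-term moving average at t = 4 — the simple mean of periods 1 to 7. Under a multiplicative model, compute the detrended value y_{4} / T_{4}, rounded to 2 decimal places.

Trend T_4 = (16901 + 11166 + 21039 + 1484 + 19705 + 3153 + 21659) / 7 = 95107/7 = 13586.7143
Ratio to trend: 1484 / 13586.7143 = 0.11

0.11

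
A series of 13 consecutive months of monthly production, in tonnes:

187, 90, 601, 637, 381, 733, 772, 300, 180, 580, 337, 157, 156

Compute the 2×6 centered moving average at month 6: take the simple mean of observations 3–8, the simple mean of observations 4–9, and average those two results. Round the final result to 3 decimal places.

Sum over 3–8: 601 + 637 + 381 + 733 + 772 + 300 = 3424
Sum over 4–9: 637 + 381 + 733 + 772 + 300 + 180 = 3003
CMA at t=6 = (3424 + 3003) / (2·6) = 6427 / 12 = 535.583

535.583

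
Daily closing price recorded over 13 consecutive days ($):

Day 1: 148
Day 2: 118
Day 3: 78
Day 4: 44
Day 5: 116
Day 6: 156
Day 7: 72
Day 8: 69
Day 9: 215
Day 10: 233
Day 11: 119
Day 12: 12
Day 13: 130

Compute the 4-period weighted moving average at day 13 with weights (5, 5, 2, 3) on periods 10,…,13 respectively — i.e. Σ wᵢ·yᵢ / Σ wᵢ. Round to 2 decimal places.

144.93

Weighted sum: 5·233 + 5·119 + 2·12 + 3·130 = 1165 + 595 + 24 + 390 = 2174
Weight total: 5 + 5 + 2 + 3 = 15
WMA = 2174 / 15 = 144.93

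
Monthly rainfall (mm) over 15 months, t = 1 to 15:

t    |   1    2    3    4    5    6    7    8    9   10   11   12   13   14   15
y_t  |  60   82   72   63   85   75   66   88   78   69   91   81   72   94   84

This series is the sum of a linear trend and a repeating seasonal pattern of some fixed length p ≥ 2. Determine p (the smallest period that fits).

3

First differences y_{t+1} − y_t: 22, -10, -9, 22, -10, -9, 22, -10, …
The difference pattern repeats every 3 terms and not for any smaller step, so p = 3.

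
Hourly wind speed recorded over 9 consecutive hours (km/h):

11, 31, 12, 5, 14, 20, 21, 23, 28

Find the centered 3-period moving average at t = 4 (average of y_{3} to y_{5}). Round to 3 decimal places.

10.333

Sum of periods 3–5: 12 + 5 + 14 = 31
Divide by 3: 31 / 3 = 10.333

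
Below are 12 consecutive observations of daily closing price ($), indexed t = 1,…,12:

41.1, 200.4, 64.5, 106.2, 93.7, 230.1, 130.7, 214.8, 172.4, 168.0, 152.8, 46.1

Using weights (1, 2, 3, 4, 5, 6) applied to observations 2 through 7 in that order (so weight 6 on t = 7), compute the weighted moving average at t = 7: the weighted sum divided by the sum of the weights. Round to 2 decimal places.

Weighted sum: 1·200.4 + 2·64.5 + 3·106.2 + 4·93.7 + 5·230.1 + 6·130.7 = 200.4 + 129.0 + 318.6 + 374.8 + 1150.5 + 784.2 = 2957.5
Weight total: 1 + 2 + 3 + 4 + 5 + 6 = 21
WMA = 2957.5 / 21 = 140.83

140.83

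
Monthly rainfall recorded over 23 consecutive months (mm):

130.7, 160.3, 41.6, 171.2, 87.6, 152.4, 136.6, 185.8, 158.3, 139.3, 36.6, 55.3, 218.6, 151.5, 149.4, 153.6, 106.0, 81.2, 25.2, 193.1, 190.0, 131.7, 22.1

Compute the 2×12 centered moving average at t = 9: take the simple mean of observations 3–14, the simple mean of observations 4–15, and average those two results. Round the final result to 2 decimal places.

Sum over 3–14: 41.6 + 171.2 + 87.6 + 152.4 + 136.6 + 185.8 + 158.3 + 139.3 + 36.6 + 55.3 + 218.6 + 151.5 = 1534.8
Sum over 4–15: 171.2 + 87.6 + 152.4 + 136.6 + 185.8 + 158.3 + 139.3 + 36.6 + 55.3 + 218.6 + 151.5 + 149.4 = 1642.6
CMA at t=9 = (1534.8 + 1642.6) / (2·12) = 3177.4 / 24 = 132.39

132.39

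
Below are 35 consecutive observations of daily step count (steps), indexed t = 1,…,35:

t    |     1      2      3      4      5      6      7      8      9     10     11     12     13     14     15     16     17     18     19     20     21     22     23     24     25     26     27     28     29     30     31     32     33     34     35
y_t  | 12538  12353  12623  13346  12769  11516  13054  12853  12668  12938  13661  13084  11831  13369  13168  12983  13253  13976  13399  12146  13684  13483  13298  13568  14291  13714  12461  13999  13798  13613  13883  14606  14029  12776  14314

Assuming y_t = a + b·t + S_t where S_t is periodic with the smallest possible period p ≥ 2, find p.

7

First differences y_{t+1} − y_t: -185, 270, 723, -577, -1253, 1538, -201, -185, 270, 723, -577, -1253, 1538, -201, -185, 270, …
The difference pattern repeats every 7 terms and not for any smaller step, so p = 7.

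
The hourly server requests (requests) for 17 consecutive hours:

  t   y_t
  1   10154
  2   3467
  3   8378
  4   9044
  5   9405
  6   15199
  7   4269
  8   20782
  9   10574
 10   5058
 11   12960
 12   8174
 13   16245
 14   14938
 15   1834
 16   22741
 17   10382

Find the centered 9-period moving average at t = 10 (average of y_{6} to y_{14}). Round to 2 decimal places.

12022.11

Sum of periods 6–14: 15199 + 4269 + 20782 + 10574 + 5058 + 12960 + 8174 + 16245 + 14938 = 108199
Divide by 9: 108199 / 9 = 12022.11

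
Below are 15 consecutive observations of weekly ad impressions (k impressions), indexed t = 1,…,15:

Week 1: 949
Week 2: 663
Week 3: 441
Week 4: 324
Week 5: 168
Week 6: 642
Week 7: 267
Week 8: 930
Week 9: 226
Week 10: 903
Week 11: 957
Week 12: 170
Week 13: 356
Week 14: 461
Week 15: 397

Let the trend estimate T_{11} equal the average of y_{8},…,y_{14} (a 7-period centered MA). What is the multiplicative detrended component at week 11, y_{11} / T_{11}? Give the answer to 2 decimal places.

1.67

Trend T_11 = (930 + 226 + 903 + 957 + 170 + 356 + 461) / 7 = 4003/7 = 571.8571
Ratio to trend: 957 / 571.8571 = 1.67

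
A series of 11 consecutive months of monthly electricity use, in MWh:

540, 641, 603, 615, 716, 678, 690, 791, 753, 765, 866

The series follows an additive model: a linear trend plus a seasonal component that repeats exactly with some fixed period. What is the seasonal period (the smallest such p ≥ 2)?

3

First differences y_{t+1} − y_t: 101, -38, 12, 101, -38, 12, 101, -38, …
The difference pattern repeats every 3 terms and not for any smaller step, so p = 3.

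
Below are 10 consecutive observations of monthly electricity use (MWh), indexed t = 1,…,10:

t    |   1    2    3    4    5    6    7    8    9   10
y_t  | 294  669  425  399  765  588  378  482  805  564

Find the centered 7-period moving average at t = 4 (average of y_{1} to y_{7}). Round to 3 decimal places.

502.571

Sum of periods 1–7: 294 + 669 + 425 + 399 + 765 + 588 + 378 = 3518
Divide by 7: 3518 / 7 = 502.571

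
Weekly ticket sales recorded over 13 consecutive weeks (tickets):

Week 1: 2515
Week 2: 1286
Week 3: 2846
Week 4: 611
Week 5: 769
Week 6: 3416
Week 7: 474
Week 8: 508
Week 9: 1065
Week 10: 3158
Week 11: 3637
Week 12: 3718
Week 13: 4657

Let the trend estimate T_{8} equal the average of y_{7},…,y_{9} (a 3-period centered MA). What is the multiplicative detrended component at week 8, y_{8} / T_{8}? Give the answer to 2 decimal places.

Trend T_8 = (474 + 508 + 1065) / 3 = 2047/3 = 682.3333
Ratio to trend: 508 / 682.3333 = 0.74

0.74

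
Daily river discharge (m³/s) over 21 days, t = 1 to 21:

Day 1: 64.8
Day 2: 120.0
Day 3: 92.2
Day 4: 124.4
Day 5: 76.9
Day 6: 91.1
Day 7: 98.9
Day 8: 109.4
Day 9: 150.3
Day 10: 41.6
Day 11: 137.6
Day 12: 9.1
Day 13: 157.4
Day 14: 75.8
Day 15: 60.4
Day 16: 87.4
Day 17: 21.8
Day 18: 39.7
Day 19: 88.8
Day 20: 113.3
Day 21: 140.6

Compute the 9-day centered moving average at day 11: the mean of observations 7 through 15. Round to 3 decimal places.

93.389

Sum of periods 7–15: 98.9 + 109.4 + 150.3 + 41.6 + 137.6 + 9.1 + 157.4 + 75.8 + 60.4 = 840.5
Divide by 9: 840.5 / 9 = 93.389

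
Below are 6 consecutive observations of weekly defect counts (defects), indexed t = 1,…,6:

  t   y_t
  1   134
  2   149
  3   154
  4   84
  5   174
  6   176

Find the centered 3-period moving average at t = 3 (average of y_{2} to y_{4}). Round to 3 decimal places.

129.000

Sum of periods 2–4: 149 + 154 + 84 = 387
Divide by 3: 387 / 3 = 129.000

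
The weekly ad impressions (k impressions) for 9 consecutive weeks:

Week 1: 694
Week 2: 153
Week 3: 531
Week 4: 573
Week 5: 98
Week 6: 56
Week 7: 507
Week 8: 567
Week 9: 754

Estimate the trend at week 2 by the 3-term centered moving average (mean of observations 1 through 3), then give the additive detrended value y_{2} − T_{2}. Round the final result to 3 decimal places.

-306.333

Trend T_2 = (694 + 153 + 531) / 3 = 1378/3 = 459.33333
Detrended value: 153 − 459.33333 = -306.333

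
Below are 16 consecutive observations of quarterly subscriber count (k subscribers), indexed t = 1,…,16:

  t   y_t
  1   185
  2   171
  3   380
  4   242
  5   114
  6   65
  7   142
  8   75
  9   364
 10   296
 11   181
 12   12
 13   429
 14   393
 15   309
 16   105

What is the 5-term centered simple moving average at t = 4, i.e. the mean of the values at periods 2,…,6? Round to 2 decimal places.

Sum of periods 2–6: 171 + 380 + 242 + 114 + 65 = 972
Divide by 5: 972 / 5 = 194.40

194.40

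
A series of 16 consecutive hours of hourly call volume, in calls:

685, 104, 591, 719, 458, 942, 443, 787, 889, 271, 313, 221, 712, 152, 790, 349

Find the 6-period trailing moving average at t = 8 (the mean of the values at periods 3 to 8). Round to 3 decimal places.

Sum of periods 3–8: 591 + 719 + 458 + 942 + 443 + 787 = 3940
Divide by 6: 3940 / 6 = 656.667

656.667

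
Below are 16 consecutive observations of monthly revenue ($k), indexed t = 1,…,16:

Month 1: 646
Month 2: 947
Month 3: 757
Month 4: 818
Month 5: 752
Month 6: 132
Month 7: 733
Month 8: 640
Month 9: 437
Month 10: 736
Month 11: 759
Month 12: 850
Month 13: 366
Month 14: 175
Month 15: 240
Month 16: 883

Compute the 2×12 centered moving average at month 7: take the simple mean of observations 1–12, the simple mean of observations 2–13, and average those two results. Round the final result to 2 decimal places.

Sum over 1–12: 646 + 947 + 757 + 818 + 752 + 132 + 733 + 640 + 437 + 736 + 759 + 850 = 8207
Sum over 2–13: 947 + 757 + 818 + 752 + 132 + 733 + 640 + 437 + 736 + 759 + 850 + 366 = 7927
CMA at t=7 = (8207 + 7927) / (2·12) = 16134 / 24 = 672.25

672.25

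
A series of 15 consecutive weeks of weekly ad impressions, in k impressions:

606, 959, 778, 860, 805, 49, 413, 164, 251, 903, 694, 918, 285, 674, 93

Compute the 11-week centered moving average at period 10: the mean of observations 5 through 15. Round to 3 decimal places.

477.182

Sum of periods 5–15: 805 + 49 + 413 + 164 + 251 + 903 + 694 + 918 + 285 + 674 + 93 = 5249
Divide by 11: 5249 / 11 = 477.182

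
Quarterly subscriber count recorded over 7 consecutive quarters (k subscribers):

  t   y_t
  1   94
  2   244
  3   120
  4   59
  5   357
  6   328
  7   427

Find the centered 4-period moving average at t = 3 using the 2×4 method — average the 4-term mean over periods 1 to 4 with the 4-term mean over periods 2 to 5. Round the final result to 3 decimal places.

Sum over 1–4: 94 + 244 + 120 + 59 = 517
Sum over 2–5: 244 + 120 + 59 + 357 = 780
CMA at t=3 = (517 + 780) / (2·4) = 1297 / 8 = 162.125

162.125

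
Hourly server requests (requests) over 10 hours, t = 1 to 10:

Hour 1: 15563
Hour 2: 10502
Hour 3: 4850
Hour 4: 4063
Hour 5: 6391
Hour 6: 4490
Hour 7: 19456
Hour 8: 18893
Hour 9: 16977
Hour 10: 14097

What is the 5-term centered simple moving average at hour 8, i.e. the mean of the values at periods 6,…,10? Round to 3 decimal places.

14782.600

Sum of periods 6–10: 4490 + 19456 + 18893 + 16977 + 14097 = 73913
Divide by 5: 73913 / 5 = 14782.600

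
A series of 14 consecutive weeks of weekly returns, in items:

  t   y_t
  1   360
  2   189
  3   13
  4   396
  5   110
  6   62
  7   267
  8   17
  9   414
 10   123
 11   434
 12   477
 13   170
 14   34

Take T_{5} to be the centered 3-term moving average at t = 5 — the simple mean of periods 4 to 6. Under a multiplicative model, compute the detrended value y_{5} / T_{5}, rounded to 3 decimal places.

0.581

Trend T_5 = (396 + 110 + 62) / 3 = 568/3 = 189.33333
Ratio to trend: 110 / 189.33333 = 0.581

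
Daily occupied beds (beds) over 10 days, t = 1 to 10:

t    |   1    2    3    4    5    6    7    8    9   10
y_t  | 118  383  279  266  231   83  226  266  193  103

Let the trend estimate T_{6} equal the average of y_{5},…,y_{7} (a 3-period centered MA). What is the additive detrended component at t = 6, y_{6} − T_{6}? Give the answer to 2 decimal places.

-97.00

Trend T_6 = (231 + 83 + 226) / 3 = 540/3 = 180.0000
Detrended value: 83 − 180.0000 = -97.00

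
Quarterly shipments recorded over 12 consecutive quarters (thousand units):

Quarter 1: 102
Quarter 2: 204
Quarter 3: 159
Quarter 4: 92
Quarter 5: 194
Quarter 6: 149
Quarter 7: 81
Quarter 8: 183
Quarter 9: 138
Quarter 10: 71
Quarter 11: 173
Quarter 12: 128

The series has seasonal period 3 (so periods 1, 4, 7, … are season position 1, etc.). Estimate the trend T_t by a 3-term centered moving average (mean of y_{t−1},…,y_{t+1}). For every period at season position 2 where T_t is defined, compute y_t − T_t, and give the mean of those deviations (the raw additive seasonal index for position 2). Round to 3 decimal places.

49.000

Season position 2 occurs at t = 2, 5, 8, 11 (where T_t is defined).
t=2: T_2 = 155.00000; y_2 − T_2 = 204 − 155.00000 = 49.00000
t=5: T_5 = 145.00000; y_5 − T_5 = 194 − 145.00000 = 49.00000
t=8: T_8 = 134.00000; y_8 − T_8 = 183 − 134.00000 = 49.00000
t=11: T_11 = 124.00000; y_11 − T_11 = 173 − 124.00000 = 49.00000
Mean deviation: (49.00000 + 49.00000 + 49.00000 + 49.00000) / 4 = 49.000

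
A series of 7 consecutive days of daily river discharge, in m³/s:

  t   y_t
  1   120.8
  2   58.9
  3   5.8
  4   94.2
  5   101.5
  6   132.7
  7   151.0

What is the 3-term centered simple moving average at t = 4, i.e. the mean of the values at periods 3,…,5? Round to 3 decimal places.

Sum of periods 3–5: 5.8 + 94.2 + 101.5 = 201.5
Divide by 3: 201.5 / 3 = 67.167

67.167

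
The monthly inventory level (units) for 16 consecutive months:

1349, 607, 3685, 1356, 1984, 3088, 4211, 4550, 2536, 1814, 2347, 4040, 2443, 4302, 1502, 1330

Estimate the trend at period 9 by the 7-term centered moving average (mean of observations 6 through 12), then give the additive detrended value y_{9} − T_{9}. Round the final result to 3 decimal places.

Trend T_9 = (3088 + 4211 + 4550 + 2536 + 1814 + 2347 + 4040) / 7 = 22586/7 = 3226.57143
Detrended value: 2536 − 3226.57143 = -690.571

-690.571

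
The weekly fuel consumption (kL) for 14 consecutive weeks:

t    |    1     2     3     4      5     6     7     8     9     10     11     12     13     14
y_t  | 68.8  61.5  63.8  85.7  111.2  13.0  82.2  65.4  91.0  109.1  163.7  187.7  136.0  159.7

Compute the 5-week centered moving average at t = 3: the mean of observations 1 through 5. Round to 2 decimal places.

78.20

Sum of periods 1–5: 68.8 + 61.5 + 63.8 + 85.7 + 111.2 = 391.0
Divide by 5: 391.0 / 5 = 78.20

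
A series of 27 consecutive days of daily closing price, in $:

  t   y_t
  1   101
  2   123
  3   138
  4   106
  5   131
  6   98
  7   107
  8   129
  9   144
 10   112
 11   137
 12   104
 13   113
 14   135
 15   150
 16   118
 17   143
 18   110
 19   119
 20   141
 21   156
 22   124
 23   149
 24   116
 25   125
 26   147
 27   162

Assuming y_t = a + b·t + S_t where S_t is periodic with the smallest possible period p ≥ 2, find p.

First differences y_{t+1} − y_t: 22, 15, -32, 25, -33, 9, 22, 15, -32, 25, -33, 9, 22, 15, …
The difference pattern repeats every 6 terms and not for any smaller step, so p = 6.

6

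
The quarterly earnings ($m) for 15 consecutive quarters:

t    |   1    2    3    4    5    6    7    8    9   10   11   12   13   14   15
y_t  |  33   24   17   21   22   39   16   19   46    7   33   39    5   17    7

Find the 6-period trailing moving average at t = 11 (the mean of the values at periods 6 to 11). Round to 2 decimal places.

Sum of periods 6–11: 39 + 16 + 19 + 46 + 7 + 33 = 160
Divide by 6: 160 / 6 = 26.67

26.67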